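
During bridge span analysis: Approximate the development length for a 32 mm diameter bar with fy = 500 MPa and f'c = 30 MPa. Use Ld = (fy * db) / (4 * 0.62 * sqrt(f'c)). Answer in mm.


Ld = (fy * db) / (4 * 0.62 * sqrt(f'c))
= (500 * 32) / (4 * 0.62 * sqrt(30))
= 16000 / 13.5835
= 1177.9 mm

1177.9 mm


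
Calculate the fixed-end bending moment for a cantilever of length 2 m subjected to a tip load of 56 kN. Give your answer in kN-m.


For a cantilever with a point load at the free end:
M_max = P * L = 56 * 2 = 112 kN-m

112 kN-m


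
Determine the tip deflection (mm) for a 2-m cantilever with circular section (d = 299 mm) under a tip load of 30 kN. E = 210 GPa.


I = pi * d^4 / 64 = pi * 299^4 / 64 = 392332830.95 mm^4
L = 2000.0 mm, P = 30000.0 N, E = 210000.0 MPa
delta = P * L^3 / (3 * E * I)
= 30000.0 * 2000.0^3 / (3 * 210000.0 * 392332830.95)
= 0.971 mm

0.971 mm


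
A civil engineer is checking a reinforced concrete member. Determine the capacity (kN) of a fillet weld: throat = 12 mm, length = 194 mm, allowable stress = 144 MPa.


Strength = throat * length * allowable stress
= 12 * 194 * 144 N
= 335232 N
= 335.23 kN

335.23 kN


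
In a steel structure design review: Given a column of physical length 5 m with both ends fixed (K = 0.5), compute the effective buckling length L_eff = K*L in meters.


L_eff = K * L
= 0.5 * 5
= 2.5 m

2.5 m


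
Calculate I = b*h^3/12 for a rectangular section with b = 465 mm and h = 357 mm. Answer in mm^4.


I = b * h^3 / 12
= 465 * 357^3 / 12
= 465 * 45499293 / 12
= 1763097603.75 mm^4

1763097603.75 mm^4


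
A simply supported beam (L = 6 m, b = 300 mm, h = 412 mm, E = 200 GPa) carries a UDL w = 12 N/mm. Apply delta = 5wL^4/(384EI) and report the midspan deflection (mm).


I = 300 * 412^3 / 12 = 1748363200.0 mm^4
L = 6000.0 mm, w = 12 N/mm, E = 200000.0 MPa
delta = 5 * w * L^4 / (384 * E * I)
= 5 * 12 * 6000.0^4 / (384 * 200000.0 * 1748363200.0)
= 0.5791 mm

0.5791 mm


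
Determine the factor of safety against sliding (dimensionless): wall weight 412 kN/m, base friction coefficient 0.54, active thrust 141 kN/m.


Resisting force = mu * W = 0.54 * 412 = 222.48 kN/m
FOS = Resisting / Driving = 222.48 / 141
= 1.5779 (dimensionless)

1.5779 (dimensionless)


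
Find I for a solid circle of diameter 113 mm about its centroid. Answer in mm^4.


r = d / 2 = 113 / 2 = 56.5 mm
I = pi * r^4 / 4 = pi * 56.5^4 / 4
= 8003568.62 mm^4

8003568.62 mm^4


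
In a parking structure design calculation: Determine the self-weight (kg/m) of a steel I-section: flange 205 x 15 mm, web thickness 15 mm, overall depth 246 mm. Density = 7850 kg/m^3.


A_flanges = 2 * 205 * 15 = 6150 mm^2
A_web = (246 - 2 * 15) * 15 = 3240 mm^2
A_total = 6150 + 3240 = 9390 mm^2 = 0.009390 m^2
Weight = rho * A = 7850 * 0.009390 = 73.7115 kg/m

73.7115 kg/m


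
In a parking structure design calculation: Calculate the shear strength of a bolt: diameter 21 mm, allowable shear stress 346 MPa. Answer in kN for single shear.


A = pi * d^2 / 4 = pi * 21^2 / 4 = 346.3606 mm^2
V = f_v * A / 1000 = 346 * 346.3606 / 1000
= 119.8408 kN

119.8408 kN


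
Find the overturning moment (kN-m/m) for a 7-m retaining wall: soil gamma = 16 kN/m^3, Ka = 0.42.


Pa = 0.5 * Ka * gamma * H^2
= 0.5 * 0.42 * 16 * 7^2
= 164.64 kN/m
Arm = H / 3 = 7 / 3 = 2.3333 m
Mo = Pa * arm = Pa * H / 3 = 164.64 * 7 / 3 = 384.16 kN-m/m

384.16 kN-m/m


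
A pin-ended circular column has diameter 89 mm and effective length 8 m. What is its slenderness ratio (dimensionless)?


Radius of gyration r = d / 4 = 89 / 4 = 22.25 mm
L_eff = 8000.0 mm
Slenderness ratio = L / r = 8000.0 / 22.25 = 359.55 (dimensionless)

359.55 (dimensionless)


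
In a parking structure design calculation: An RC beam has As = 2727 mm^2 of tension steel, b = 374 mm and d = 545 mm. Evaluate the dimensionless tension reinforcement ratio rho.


rho = As / (b * d)
= 2727 / (374 * 545)
= 2727 / 203830
= 0.013379 (dimensionless)

0.013379 (dimensionless)


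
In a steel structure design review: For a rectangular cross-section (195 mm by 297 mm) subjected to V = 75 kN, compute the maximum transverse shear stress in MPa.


A = b * h = 195 * 297 = 57915 mm^2
V = 75 kN = 75000.0 N
tau_max = 1.5 * V / A = 1.5 * 75000.0 / 57915
= 1.9425 MPa

1.9425 MPa


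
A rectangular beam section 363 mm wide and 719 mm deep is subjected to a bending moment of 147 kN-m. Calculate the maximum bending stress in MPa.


I = b * h^3 / 12 = 363 * 719^3 / 12 = 11243772509.75 mm^4
y = h / 2 = 719 / 2 = 359.5 mm
M = 147 kN-m = 147000000.0 N-mm
sigma = M * y / I = 147000000.0 * 359.5 / 11243772509.75
= 4.7 MPa

4.7 MPa


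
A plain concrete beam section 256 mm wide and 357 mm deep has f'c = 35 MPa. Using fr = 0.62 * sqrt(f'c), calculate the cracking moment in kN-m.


fr = 0.62 * sqrt(35) = 0.62 * 5.9161 = 3.668 MPa
I = 256 * 357^3 / 12 = 970651584.0 mm^4
y_t = 178.5 mm
M_cr = fr * I / y_t = 3.668 * 970651584.0 / 178.5 N-mm
= 19.9458 kN-m

19.9458 kN-m


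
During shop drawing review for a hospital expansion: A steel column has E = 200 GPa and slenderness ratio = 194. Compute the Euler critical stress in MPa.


sigma_cr = pi^2 * E / lambda^2
= 9.8696 * 200000.0 / 194^2
= 9.8696 * 200000.0 / 37636
= 52.4477 MPa

52.4477 MPa


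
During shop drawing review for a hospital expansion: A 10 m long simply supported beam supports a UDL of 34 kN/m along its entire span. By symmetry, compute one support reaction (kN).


Total load = w * L = 34 * 10 = 340 kN
By symmetry, each reaction R = total / 2 = 340 / 2 = 170.0 kN

170.0 kN


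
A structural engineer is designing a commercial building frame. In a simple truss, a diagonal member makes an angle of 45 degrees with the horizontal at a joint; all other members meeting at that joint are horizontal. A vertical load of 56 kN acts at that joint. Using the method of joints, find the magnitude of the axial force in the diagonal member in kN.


At the joint, only the diagonal has a vertical component, so vertical equilibrium gives:
F * sin(45) = 56
F = 56 / sin(45)
= 56 / 0.707107
= 79.2 kN

79.2 kN


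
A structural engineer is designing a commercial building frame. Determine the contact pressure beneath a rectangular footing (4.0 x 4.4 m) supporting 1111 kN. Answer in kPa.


A = 4.0 * 4.4 = 17.6 m^2
q = P / A = 1111 / 17.6
= 63.125 kPa

63.125 kPa


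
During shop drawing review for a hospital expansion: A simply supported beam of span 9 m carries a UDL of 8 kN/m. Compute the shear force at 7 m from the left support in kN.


R_A = w * L / 2 = 8 * 9 / 2 = 36.0 kN
V(x) = R_A - w * x = 36.0 - 8 * 7
= -20.0 kN

-20.0 kN


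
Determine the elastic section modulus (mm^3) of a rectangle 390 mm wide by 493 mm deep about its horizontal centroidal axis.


S = b * h^2 / 6
= 390 * 493^2 / 6
= 390 * 243049 / 6
= 15798185.0 mm^3

15798185.0 mm^3


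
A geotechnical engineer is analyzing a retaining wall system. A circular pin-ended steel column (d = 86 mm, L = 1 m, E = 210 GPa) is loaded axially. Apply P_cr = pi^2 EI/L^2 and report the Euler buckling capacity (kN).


I = pi * d^4 / 64 = 2685120.03 mm^4
L = 1000.0 mm
P_cr = pi^2 * E * I / L^2
= 9.8696 * 210000.0 * 2685120.03 / 1000.0^2
= 5565225.21 N = 5565.2252 kN

5565.2252 kN


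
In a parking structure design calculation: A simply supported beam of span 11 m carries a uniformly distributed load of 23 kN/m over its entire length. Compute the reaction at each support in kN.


Total load = w * L = 23 * 11 = 253 kN
By symmetry, each reaction R = total / 2 = 253 / 2 = 126.5 kN

126.5 kN


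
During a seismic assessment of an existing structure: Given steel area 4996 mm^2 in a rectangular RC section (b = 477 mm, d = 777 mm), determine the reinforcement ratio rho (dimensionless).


rho = As / (b * d)
= 4996 / (477 * 777)
= 4996 / 370629
= 0.01348 (dimensionless)

0.01348 (dimensionless)


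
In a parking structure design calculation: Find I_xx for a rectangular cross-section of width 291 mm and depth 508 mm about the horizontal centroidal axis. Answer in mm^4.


I = b * h^3 / 12
= 291 * 508^3 / 12
= 291 * 131096512 / 12
= 3179090416.0 mm^4

3179090416.0 mm^4


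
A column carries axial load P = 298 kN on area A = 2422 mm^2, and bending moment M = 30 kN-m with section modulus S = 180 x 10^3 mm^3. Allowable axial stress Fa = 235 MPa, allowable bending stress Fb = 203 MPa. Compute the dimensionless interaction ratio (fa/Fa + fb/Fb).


f_a = P / A = 298000.0 / 2422 = 123.0388 MPa
f_b = M / S = 30000000.0 / 180000.0 = 166.6667 MPa
Ratio = f_a / Fa + f_b / Fb
= 123.0388 / 235 + 166.6667 / 203
= 1.3446 (dimensionless)

1.3446 (dimensionless)


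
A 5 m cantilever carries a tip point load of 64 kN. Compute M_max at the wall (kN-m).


For a cantilever with a point load at the free end:
M_max = P * L = 64 * 5 = 320 kN-m

320 kN-m


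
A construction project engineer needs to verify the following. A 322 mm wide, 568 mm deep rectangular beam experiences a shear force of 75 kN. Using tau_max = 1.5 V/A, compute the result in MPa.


A = b * h = 322 * 568 = 182896 mm^2
V = 75 kN = 75000.0 N
tau_max = 1.5 * V / A = 1.5 * 75000.0 / 182896
= 0.6151 MPa

0.6151 MPa


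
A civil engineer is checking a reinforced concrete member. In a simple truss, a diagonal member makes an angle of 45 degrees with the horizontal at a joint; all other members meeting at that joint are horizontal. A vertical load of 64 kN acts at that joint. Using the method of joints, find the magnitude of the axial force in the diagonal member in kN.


At the joint, only the diagonal has a vertical component, so vertical equilibrium gives:
F * sin(45) = 64
F = 64 / sin(45)
= 64 / 0.707107
= 90.51 kN

90.51 kN


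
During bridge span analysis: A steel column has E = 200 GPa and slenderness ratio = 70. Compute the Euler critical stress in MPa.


sigma_cr = pi^2 * E / lambda^2
= 9.8696 * 200000.0 / 70^2
= 9.8696 * 200000.0 / 4900
= 402.841 MPa

402.841 MPa


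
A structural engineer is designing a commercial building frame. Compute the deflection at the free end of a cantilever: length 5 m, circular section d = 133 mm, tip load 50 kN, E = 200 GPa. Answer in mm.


I = pi * d^4 / 64 = pi * 133^4 / 64 = 15359478.22 mm^4
L = 5000.0 mm, P = 50000.0 N, E = 200000.0 MPa
delta = P * L^3 / (3 * E * I)
= 50000.0 * 5000.0^3 / (3 * 200000.0 * 15359478.22)
= 678.1914 mm

678.1914 mm


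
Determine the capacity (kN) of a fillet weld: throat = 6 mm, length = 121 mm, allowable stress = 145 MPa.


Strength = throat * length * allowable stress
= 6 * 121 * 145 N
= 105270 N
= 105.27 kN

105.27 kN


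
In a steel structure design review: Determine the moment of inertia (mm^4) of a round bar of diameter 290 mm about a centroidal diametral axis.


r = d / 2 = 290 / 2 = 145.0 mm
I = pi * r^4 / 4 = pi * 145.0^4 / 4
= 347185749.0 mm^4

347185749.0 mm^4


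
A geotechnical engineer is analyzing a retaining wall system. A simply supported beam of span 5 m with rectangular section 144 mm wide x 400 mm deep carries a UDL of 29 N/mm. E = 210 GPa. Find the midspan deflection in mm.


I = 144 * 400^3 / 12 = 768000000.0 mm^4
L = 5000.0 mm, w = 29 N/mm, E = 210000.0 MPa
delta = 5 * w * L^4 / (384 * E * I)
= 5 * 29 * 5000.0^4 / (384 * 210000.0 * 768000000.0)
= 1.4633 mm

1.4633 mm


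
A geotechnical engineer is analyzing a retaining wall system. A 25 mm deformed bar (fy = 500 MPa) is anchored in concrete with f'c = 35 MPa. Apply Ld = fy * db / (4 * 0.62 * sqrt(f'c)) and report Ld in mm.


Ld = (fy * db) / (4 * 0.62 * sqrt(f'c))
= (500 * 25) / (4 * 0.62 * sqrt(35))
= 12500 / 14.6719
= 851.97 mm

851.97 mm


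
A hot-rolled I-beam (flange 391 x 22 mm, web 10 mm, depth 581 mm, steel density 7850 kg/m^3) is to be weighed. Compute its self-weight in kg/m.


A_flanges = 2 * 391 * 22 = 17204 mm^2
A_web = (581 - 2 * 22) * 10 = 5370 mm^2
A_total = 17204 + 5370 = 22574 mm^2 = 0.022574 m^2
Weight = rho * A = 7850 * 0.022574 = 177.2059 kg/m

177.2059 kg/m


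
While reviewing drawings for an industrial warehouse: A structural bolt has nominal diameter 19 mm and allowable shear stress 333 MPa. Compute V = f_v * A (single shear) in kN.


A = pi * d^2 / 4 = pi * 19^2 / 4 = 283.5287 mm^2
V = f_v * A / 1000 = 333 * 283.5287 / 1000
= 94.4151 kN

94.4151 kN


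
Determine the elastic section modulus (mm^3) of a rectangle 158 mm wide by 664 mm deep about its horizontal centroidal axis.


S = b * h^2 / 6
= 158 * 664^2 / 6
= 158 * 440896 / 6
= 11610261.33 mm^3

11610261.33 mm^3


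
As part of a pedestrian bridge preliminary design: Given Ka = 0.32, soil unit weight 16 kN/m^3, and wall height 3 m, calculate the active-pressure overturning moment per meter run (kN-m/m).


Pa = 0.5 * Ka * gamma * H^2
= 0.5 * 0.32 * 16 * 3^2
= 23.04 kN/m
Arm = H / 3 = 3 / 3 = 1.0 m
Mo = Pa * arm = Pa * H / 3 = 23.04 * 3 / 3 = 23.04 kN-m/m

23.04 kN-m/m


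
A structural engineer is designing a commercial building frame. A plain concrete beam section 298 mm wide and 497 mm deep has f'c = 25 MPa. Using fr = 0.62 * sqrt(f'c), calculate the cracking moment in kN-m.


fr = 0.62 * sqrt(25) = 0.62 * 5.0 = 3.1 MPa
I = 298 * 497^3 / 12 = 3048626246.17 mm^4
y_t = 248.5 mm
M_cr = fr * I / y_t = 3.1 * 3048626246.17 / 248.5 N-mm
= 38.0312 kN-m

38.0312 kN-m


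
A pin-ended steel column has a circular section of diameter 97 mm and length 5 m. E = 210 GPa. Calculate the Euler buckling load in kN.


I = pi * d^4 / 64 = 4345670.92 mm^4
L = 5000.0 mm
P_cr = pi^2 * E * I / L^2
= 9.8696 * 210000.0 * 4345670.92 / 5000.0^2
= 360276.44 N = 360.2764 kN

360.2764 kN


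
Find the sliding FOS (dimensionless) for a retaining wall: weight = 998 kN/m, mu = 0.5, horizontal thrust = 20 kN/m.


Resisting force = mu * W = 0.5 * 998 = 499.0 kN/m
FOS = Resisting / Driving = 499.0 / 20
= 24.95 (dimensionless)

24.95 (dimensionless)


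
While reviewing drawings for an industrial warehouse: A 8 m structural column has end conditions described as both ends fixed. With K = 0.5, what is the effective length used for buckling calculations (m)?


L_eff = K * L
= 0.5 * 8
= 4.0 m

4.0 m


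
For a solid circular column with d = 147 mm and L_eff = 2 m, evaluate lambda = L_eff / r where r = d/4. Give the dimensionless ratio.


Radius of gyration r = d / 4 = 147 / 4 = 36.75 mm
L_eff = 2000.0 mm
Slenderness ratio = L / r = 2000.0 / 36.75 = 54.42 (dimensionless)

54.42 (dimensionless)


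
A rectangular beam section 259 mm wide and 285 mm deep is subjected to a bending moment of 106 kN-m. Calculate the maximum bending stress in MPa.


I = b * h^3 / 12 = 259 * 285^3 / 12 = 499635281.25 mm^4
y = h / 2 = 285 / 2 = 142.5 mm
M = 106 kN-m = 106000000.0 N-mm
sigma = M * y / I = 106000000.0 * 142.5 / 499635281.25
= 30.23 MPa

30.23 MPa


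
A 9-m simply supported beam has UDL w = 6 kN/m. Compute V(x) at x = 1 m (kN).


R_A = w * L / 2 = 6 * 9 / 2 = 27.0 kN
V(x) = R_A - w * x = 27.0 - 6 * 1
= 21.0 kN

21.0 kN


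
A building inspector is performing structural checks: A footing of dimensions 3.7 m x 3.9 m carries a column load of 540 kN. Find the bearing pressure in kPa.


A = 3.7 * 3.9 = 14.43 m^2
q = P / A = 540 / 14.43
= 37.422 kPa

37.422 kPa


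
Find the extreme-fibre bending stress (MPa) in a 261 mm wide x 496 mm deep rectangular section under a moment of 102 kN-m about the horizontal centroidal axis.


I = b * h^3 / 12 = 261 * 496^3 / 12 = 2654020608.0 mm^4
y = h / 2 = 496 / 2 = 248.0 mm
M = 102 kN-m = 102000000.0 N-mm
sigma = M * y / I = 102000000.0 * 248.0 / 2654020608.0
= 9.53 MPa

9.53 MPa


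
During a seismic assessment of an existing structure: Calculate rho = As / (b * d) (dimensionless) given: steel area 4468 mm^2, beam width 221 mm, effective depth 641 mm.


rho = As / (b * d)
= 4468 / (221 * 641)
= 4468 / 141661
= 0.03154 (dimensionless)

0.03154 (dimensionless)


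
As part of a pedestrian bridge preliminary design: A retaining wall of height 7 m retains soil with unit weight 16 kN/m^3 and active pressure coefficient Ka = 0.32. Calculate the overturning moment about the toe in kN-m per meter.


Pa = 0.5 * Ka * gamma * H^2
= 0.5 * 0.32 * 16 * 7^2
= 125.44 kN/m
Arm = H / 3 = 7 / 3 = 2.3333 m
Mo = Pa * arm = Pa * H / 3 = 125.44 * 7 / 3 = 292.6933 kN-m/m

292.6933 kN-m/m


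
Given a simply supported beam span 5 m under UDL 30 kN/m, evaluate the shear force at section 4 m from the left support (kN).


R_A = w * L / 2 = 30 * 5 / 2 = 75.0 kN
V(x) = R_A - w * x = 75.0 - 30 * 4
= -45.0 kN

-45.0 kN


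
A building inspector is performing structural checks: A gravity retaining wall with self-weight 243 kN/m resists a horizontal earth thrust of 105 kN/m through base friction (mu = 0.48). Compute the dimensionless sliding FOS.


Resisting force = mu * W = 0.48 * 243 = 116.64 kN/m
FOS = Resisting / Driving = 116.64 / 105
= 1.1109 (dimensionless)

1.1109 (dimensionless)


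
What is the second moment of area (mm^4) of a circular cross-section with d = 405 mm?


r = d / 2 = 405 / 2 = 202.5 mm
I = pi * r^4 / 4 = pi * 202.5^4 / 4
= 1320656859.91 mm^4

1320656859.91 mm^4


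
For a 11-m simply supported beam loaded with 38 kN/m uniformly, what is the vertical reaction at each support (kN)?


Total load = w * L = 38 * 11 = 418 kN
By symmetry, each reaction R = total / 2 = 418 / 2 = 209.0 kN

209.0 kN


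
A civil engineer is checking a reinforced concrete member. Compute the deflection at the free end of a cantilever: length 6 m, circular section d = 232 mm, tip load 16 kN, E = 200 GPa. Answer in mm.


I = pi * d^4 / 64 = pi * 232^4 / 64 = 142207282.79 mm^4
L = 6000.0 mm, P = 16000.0 N, E = 200000.0 MPa
delta = P * L^3 / (3 * E * I)
= 16000.0 * 6000.0^3 / (3 * 200000.0 * 142207282.79)
= 40.5043 mm

40.5043 mm


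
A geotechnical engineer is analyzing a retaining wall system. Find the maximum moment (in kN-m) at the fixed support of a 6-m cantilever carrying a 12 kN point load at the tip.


For a cantilever with a point load at the free end:
M_max = P * L = 12 * 6 = 72 kN-m

72 kN-m


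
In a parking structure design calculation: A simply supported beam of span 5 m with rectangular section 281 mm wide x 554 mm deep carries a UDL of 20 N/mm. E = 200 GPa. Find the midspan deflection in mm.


I = 281 * 554^3 / 12 = 3981570115.33 mm^4
L = 5000.0 mm, w = 20 N/mm, E = 200000.0 MPa
delta = 5 * w * L^4 / (384 * E * I)
= 5 * 20 * 5000.0^4 / (384 * 200000.0 * 3981570115.33)
= 0.2044 mm

0.2044 mm


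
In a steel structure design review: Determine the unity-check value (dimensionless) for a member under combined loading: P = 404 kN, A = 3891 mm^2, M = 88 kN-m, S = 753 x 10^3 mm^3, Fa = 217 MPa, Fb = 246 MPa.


f_a = P / A = 404000.0 / 3891 = 103.8293 MPa
f_b = M / S = 88000000.0 / 753000.0 = 116.8659 MPa
Ratio = f_a / Fa + f_b / Fb
= 103.8293 / 217 + 116.8659 / 246
= 0.9535 (dimensionless)

0.9535 (dimensionless)


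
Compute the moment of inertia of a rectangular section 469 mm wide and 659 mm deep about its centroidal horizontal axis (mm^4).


I = b * h^3 / 12
= 469 * 659^3 / 12
= 469 * 286191179 / 12
= 11185305245.92 mm^4

11185305245.92 mm^4


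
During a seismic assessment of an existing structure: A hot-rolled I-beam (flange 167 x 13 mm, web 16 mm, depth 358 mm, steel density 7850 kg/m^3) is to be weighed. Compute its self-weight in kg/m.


A_flanges = 2 * 167 * 13 = 4342 mm^2
A_web = (358 - 2 * 13) * 16 = 5312 mm^2
A_total = 4342 + 5312 = 9654 mm^2 = 0.009654 m^2
Weight = rho * A = 7850 * 0.009654 = 75.7839 kg/m

75.7839 kg/m


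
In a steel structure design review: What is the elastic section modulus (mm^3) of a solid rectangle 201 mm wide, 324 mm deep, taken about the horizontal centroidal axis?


S = b * h^2 / 6
= 201 * 324^2 / 6
= 201 * 104976 / 6
= 3516696.0 mm^3

3516696.0 mm^3


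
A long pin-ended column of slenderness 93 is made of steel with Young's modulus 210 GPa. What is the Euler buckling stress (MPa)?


sigma_cr = pi^2 * E / lambda^2
= 9.8696 * 210000.0 / 93^2
= 9.8696 * 210000.0 / 8649
= 239.6366 MPa

239.6366 MPa


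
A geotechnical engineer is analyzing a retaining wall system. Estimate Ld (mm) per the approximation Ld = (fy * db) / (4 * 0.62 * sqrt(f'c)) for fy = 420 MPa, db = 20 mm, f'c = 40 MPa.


Ld = (fy * db) / (4 * 0.62 * sqrt(f'c))
= (420 * 20) / (4 * 0.62 * sqrt(40))
= 8400 / 15.6849
= 535.55 mm

535.55 mm


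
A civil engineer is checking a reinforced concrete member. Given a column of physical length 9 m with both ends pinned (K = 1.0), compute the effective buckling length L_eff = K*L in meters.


L_eff = K * L
= 1.0 * 9
= 9.0 m

9.0 m


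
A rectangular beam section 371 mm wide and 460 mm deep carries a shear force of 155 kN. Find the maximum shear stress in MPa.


A = b * h = 371 * 460 = 170660 mm^2
V = 155 kN = 155000.0 N
tau_max = 1.5 * V / A = 1.5 * 155000.0 / 170660
= 1.3624 MPa

1.3624 MPa


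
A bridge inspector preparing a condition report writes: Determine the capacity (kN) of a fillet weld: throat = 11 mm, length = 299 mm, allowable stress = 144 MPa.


Strength = throat * length * allowable stress
= 11 * 299 * 144 N
= 473616 N
= 473.62 kN

473.62 kN


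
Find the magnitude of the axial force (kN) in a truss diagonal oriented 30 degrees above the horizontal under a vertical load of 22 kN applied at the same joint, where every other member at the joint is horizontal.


At the joint, only the diagonal has a vertical component, so vertical equilibrium gives:
F * sin(30) = 22
F = 22 / sin(30)
= 22 / 0.5
= 44.0 kN

44.0 kN


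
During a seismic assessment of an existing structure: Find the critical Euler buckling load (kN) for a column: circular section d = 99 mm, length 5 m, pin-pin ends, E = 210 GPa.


I = pi * d^4 / 64 = 4715314.64 mm^4
L = 5000.0 mm
P_cr = pi^2 * E * I / L^2
= 9.8696 * 210000.0 * 4715314.64 / 5000.0^2
= 390921.64 N = 390.9216 kN

390.9216 kN


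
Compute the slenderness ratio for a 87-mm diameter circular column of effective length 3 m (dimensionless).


Radius of gyration r = d / 4 = 87 / 4 = 21.75 mm
L_eff = 3000.0 mm
Slenderness ratio = L / r = 3000.0 / 21.75 = 137.93 (dimensionless)

137.93 (dimensionless)


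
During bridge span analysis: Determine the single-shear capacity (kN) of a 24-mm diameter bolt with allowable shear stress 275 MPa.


A = pi * d^2 / 4 = pi * 24^2 / 4 = 452.3893 mm^2
V = f_v * A / 1000 = 275 * 452.3893 / 1000
= 124.4071 kN

124.4071 kN


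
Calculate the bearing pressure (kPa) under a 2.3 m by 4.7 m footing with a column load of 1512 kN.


A = 2.3 * 4.7 = 10.81 m^2
q = P / A = 1512 / 10.81
= 139.8705 kPa

139.8705 kPa


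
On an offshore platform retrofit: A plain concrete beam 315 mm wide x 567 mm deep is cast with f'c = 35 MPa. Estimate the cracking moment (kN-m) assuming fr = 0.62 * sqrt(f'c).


fr = 0.62 * sqrt(35) = 0.62 * 5.9161 = 3.668 MPa
I = 315 * 567^3 / 12 = 4784961903.75 mm^4
y_t = 283.5 mm
M_cr = fr * I / y_t = 3.668 * 4784961903.75 / 283.5 N-mm
= 61.9086 kN-m

61.9086 kN-m


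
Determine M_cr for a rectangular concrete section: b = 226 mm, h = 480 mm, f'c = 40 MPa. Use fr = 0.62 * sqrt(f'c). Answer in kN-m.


fr = 0.62 * sqrt(40) = 0.62 * 6.3246 = 3.9212 MPa
I = 226 * 480^3 / 12 = 2082816000.0 mm^4
y_t = 240.0 mm
M_cr = fr * I / y_t = 3.9212 * 2082816000.0 / 240.0 N-mm
= 34.03 kN-m

34.03 kN-m


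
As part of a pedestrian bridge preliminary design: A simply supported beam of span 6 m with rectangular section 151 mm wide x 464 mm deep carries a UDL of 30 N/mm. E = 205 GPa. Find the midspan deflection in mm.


I = 151 * 464^3 / 12 = 1257041578.67 mm^4
L = 6000.0 mm, w = 30 N/mm, E = 205000.0 MPa
delta = 5 * w * L^4 / (384 * E * I)
= 5 * 30 * 6000.0^4 / (384 * 205000.0 * 1257041578.67)
= 1.9645 mm

1.9645 mm


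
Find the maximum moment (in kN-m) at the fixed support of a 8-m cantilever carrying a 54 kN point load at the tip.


For a cantilever with a point load at the free end:
M_max = P * L = 54 * 8 = 432 kN-m

432 kN-m


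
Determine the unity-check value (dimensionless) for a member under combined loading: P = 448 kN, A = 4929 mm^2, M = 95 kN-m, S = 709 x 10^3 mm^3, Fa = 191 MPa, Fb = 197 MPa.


f_a = P / A = 448000.0 / 4929 = 90.8906 MPa
f_b = M / S = 95000000.0 / 709000.0 = 133.9915 MPa
Ratio = f_a / Fa + f_b / Fb
= 90.8906 / 191 + 133.9915 / 197
= 1.156 (dimensionless)

1.156 (dimensionless)


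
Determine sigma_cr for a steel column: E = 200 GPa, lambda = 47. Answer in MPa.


sigma_cr = pi^2 * E / lambda^2
= 9.8696 * 200000.0 / 47^2
= 9.8696 * 200000.0 / 2209
= 893.5812 MPa

893.5812 MPa


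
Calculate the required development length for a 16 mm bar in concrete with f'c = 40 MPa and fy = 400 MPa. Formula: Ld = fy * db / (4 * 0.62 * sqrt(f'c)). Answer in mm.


Ld = (fy * db) / (4 * 0.62 * sqrt(f'c))
= (400 * 16) / (4 * 0.62 * sqrt(40))
= 6400 / 15.6849
= 408.04 mm

408.04 mm


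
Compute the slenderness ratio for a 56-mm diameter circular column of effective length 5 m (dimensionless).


Radius of gyration r = d / 4 = 56 / 4 = 14.0 mm
L_eff = 5000.0 mm
Slenderness ratio = L / r = 5000.0 / 14.0 = 357.14 (dimensionless)

357.14 (dimensionless)


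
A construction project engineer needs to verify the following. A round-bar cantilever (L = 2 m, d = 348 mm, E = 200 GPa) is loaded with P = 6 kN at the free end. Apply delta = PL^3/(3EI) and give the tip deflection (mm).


I = pi * d^4 / 64 = pi * 348^4 / 64 = 719924369.13 mm^4
L = 2000.0 mm, P = 6000.0 N, E = 200000.0 MPa
delta = P * L^3 / (3 * E * I)
= 6000.0 * 2000.0^3 / (3 * 200000.0 * 719924369.13)
= 0.1111 mm

0.1111 mm


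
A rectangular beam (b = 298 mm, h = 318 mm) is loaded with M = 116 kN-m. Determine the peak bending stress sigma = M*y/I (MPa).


I = b * h^3 / 12 = 298 * 318^3 / 12 = 798576228.0 mm^4
y = h / 2 = 318 / 2 = 159.0 mm
M = 116 kN-m = 116000000.0 N-mm
sigma = M * y / I = 116000000.0 * 159.0 / 798576228.0
= 23.1 MPa

23.1 MPa


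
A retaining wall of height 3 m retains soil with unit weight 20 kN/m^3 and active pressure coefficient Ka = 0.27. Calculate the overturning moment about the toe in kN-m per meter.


Pa = 0.5 * Ka * gamma * H^2
= 0.5 * 0.27 * 20 * 3^2
= 24.3 kN/m
Arm = H / 3 = 3 / 3 = 1.0 m
Mo = Pa * arm = Pa * H / 3 = 24.3 * 3 / 3 = 24.3 kN-m/m

24.3 kN-m/m


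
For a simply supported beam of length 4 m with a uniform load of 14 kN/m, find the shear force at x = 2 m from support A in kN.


R_A = w * L / 2 = 14 * 4 / 2 = 28.0 kN
V(x) = R_A - w * x = 28.0 - 14 * 2
= 0.0 kN

0.0 kN


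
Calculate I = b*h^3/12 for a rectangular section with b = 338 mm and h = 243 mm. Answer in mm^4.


I = b * h^3 / 12
= 338 * 243^3 / 12
= 338 * 14348907 / 12
= 404160880.5 mm^4

404160880.5 mm^4


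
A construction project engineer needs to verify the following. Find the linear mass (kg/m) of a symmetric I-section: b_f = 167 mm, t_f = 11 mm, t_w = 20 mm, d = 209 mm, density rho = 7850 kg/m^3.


A_flanges = 2 * 167 * 11 = 3674 mm^2
A_web = (209 - 2 * 11) * 20 = 3740 mm^2
A_total = 3674 + 3740 = 7414 mm^2 = 0.007414 m^2
Weight = rho * A = 7850 * 0.007414 = 58.1999 kg/m

58.1999 kg/m


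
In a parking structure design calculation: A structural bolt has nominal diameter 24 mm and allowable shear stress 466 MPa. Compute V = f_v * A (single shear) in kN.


A = pi * d^2 / 4 = pi * 24^2 / 4 = 452.3893 mm^2
V = f_v * A / 1000 = 466 * 452.3893 / 1000
= 210.8134 kN

210.8134 kN


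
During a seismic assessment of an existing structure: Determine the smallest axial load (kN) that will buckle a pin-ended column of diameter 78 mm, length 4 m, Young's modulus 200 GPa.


I = pi * d^4 / 64 = 1816972.31 mm^4
L = 4000.0 mm
P_cr = pi^2 * E * I / L^2
= 9.8696 * 200000.0 * 1816972.31 / 4000.0^2
= 224159.97 N = 224.16 kN

224.16 kN


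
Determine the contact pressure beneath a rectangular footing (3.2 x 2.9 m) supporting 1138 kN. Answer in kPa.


A = 3.2 * 2.9 = 9.28 m^2
q = P / A = 1138 / 9.28
= 122.6293 kPa

122.6293 kPa


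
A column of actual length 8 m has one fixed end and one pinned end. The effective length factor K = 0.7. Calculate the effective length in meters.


L_eff = K * L
= 0.7 * 8
= 5.6 m

5.6 m


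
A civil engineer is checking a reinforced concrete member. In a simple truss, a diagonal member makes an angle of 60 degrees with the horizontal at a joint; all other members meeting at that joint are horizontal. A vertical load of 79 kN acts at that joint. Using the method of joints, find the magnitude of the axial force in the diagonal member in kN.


At the joint, only the diagonal has a vertical component, so vertical equilibrium gives:
F * sin(60) = 79
F = 79 / sin(60)
= 79 / 0.866025
= 91.22 kN

91.22 kN


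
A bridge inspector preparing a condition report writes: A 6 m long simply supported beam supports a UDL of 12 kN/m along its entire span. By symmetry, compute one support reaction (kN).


Total load = w * L = 12 * 6 = 72 kN
By symmetry, each reaction R = total / 2 = 72 / 2 = 36.0 kN

36.0 kN


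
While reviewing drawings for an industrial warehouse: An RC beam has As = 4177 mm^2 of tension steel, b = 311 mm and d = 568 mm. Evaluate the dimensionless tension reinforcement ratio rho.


rho = As / (b * d)
= 4177 / (311 * 568)
= 4177 / 176648
= 0.023646 (dimensionless)

0.023646 (dimensionless)


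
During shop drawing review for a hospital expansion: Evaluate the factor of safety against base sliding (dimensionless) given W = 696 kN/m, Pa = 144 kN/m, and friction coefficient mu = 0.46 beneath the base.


Resisting force = mu * W = 0.46 * 696 = 320.16 kN/m
FOS = Resisting / Driving = 320.16 / 144
= 2.2233 (dimensionless)

2.2233 (dimensionless)


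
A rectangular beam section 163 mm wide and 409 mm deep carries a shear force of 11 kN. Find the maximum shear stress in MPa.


A = b * h = 163 * 409 = 66667 mm^2
V = 11 kN = 11000.0 N
tau_max = 1.5 * V / A = 1.5 * 11000.0 / 66667
= 0.2475 MPa

0.2475 MPa


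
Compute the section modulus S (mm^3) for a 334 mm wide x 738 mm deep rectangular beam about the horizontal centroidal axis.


S = b * h^2 / 6
= 334 * 738^2 / 6
= 334 * 544644 / 6
= 30318516.0 mm^3

30318516.0 mm^3


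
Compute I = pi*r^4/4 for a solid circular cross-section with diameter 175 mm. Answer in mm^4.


r = d / 2 = 175 / 2 = 87.5 mm
I = pi * r^4 / 4 = pi * 87.5^4 / 4
= 46038598.4 mm^4

46038598.4 mm^4


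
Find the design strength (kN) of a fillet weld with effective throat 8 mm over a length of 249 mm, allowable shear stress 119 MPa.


Strength = throat * length * allowable stress
= 8 * 249 * 119 N
= 237048 N
= 237.05 kN

237.05 kN


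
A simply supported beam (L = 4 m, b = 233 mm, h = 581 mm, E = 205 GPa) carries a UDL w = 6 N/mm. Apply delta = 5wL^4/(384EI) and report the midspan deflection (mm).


I = 233 * 581^3 / 12 = 3808053771.08 mm^4
L = 4000.0 mm, w = 6 N/mm, E = 205000.0 MPa
delta = 5 * w * L^4 / (384 * E * I)
= 5 * 6 * 4000.0^4 / (384 * 205000.0 * 3808053771.08)
= 0.0256 mm

0.0256 mm


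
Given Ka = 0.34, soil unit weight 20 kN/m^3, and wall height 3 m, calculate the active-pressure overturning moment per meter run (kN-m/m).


Pa = 0.5 * Ka * gamma * H^2
= 0.5 * 0.34 * 20 * 3^2
= 30.6 kN/m
Arm = H / 3 = 3 / 3 = 1.0 m
Mo = Pa * arm = Pa * H / 3 = 30.6 * 3 / 3 = 30.6 kN-m/m

30.6 kN-m/m


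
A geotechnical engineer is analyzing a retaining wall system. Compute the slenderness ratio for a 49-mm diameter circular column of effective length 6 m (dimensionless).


Radius of gyration r = d / 4 = 49 / 4 = 12.25 mm
L_eff = 6000.0 mm
Slenderness ratio = L / r = 6000.0 / 12.25 = 489.8 (dimensionless)

489.8 (dimensionless)


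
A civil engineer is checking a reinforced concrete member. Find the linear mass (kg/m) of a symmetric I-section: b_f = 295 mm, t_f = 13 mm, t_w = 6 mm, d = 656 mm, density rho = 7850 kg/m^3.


A_flanges = 2 * 295 * 13 = 7670 mm^2
A_web = (656 - 2 * 13) * 6 = 3780 mm^2
A_total = 7670 + 3780 = 11450 mm^2 = 0.011450 m^2
Weight = rho * A = 7850 * 0.011450 = 89.8825 kg/m

89.8825 kg/m


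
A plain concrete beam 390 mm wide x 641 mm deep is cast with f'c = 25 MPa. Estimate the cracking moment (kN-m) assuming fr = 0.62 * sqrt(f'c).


fr = 0.62 * sqrt(25) = 0.62 * 5.0 = 3.1 MPa
I = 390 * 641^3 / 12 = 8559678432.5 mm^4
y_t = 320.5 mm
M_cr = fr * I / y_t = 3.1 * 8559678432.5 / 320.5 N-mm
= 82.7925 kN-m

82.7925 kN-m


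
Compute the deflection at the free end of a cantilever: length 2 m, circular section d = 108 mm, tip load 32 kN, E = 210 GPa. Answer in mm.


I = pi * d^4 / 64 = pi * 108^4 / 64 = 6678284.57 mm^4
L = 2000.0 mm, P = 32000.0 N, E = 210000.0 MPa
delta = P * L^3 / (3 * E * I)
= 32000.0 * 2000.0^3 / (3 * 210000.0 * 6678284.57)
= 60.8463 mm

60.8463 mm


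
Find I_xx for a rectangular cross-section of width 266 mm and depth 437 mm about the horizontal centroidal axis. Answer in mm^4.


I = b * h^3 / 12
= 266 * 437^3 / 12
= 266 * 83453453 / 12
= 1849884874.83 mm^4

1849884874.83 mm^4


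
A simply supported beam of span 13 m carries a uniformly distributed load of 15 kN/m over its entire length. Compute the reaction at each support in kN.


Total load = w * L = 15 * 13 = 195 kN
By symmetry, each reaction R = total / 2 = 195 / 2 = 97.5 kN

97.5 kN


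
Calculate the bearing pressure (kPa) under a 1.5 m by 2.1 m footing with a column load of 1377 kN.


A = 1.5 * 2.1 = 3.15 m^2
q = P / A = 1377 / 3.15
= 437.1429 kPa

437.1429 kPa


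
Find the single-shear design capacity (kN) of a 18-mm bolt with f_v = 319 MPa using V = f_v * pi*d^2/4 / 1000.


A = pi * d^2 / 4 = pi * 18^2 / 4 = 254.469 mm^2
V = f_v * A / 1000 = 319 * 254.469 / 1000
= 81.1756 kN

81.1756 kN


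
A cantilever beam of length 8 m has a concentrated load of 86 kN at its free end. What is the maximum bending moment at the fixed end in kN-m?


For a cantilever with a point load at the free end:
M_max = P * L = 86 * 8 = 688 kN-m

688 kN-m


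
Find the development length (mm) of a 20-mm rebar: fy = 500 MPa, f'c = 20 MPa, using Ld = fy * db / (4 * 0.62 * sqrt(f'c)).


Ld = (fy * db) / (4 * 0.62 * sqrt(f'c))
= (500 * 20) / (4 * 0.62 * sqrt(20))
= 10000 / 11.0909
= 901.64 mm

901.64 mm


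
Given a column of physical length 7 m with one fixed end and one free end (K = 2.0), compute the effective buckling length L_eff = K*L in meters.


L_eff = K * L
= 2.0 * 7
= 14.0 m

14.0 m


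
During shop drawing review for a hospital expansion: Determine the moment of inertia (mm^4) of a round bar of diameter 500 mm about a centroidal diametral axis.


r = d / 2 = 500 / 2 = 250.0 mm
I = pi * r^4 / 4 = pi * 250.0^4 / 4
= 3067961575.77 mm^4

3067961575.77 mm^4


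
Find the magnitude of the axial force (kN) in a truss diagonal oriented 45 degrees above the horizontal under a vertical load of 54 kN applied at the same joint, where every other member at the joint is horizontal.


At the joint, only the diagonal has a vertical component, so vertical equilibrium gives:
F * sin(45) = 54
F = 54 / sin(45)
= 54 / 0.707107
= 76.37 kN

76.37 kN


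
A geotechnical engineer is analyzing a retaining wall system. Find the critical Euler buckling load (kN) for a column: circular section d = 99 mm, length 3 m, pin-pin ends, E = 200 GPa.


I = pi * d^4 / 64 = 4715314.64 mm^4
L = 3000.0 mm
P_cr = pi^2 * E * I / L^2
= 9.8696 * 200000.0 * 4715314.64 / 3000.0^2
= 1034184.22 N = 1034.1842 kN

1034.1842 kN


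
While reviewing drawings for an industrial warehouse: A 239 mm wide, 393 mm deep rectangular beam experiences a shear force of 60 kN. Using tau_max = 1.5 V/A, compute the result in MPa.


A = b * h = 239 * 393 = 93927 mm^2
V = 60 kN = 60000.0 N
tau_max = 1.5 * V / A = 1.5 * 60000.0 / 93927
= 0.9582 MPa

0.9582 MPa


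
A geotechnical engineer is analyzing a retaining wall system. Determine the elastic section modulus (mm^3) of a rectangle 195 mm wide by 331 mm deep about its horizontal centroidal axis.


S = b * h^2 / 6
= 195 * 331^2 / 6
= 195 * 109561 / 6
= 3560732.5 mm^3

3560732.5 mm^3


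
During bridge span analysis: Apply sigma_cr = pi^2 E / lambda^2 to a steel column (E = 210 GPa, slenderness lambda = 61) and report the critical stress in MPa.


sigma_cr = pi^2 * E / lambda^2
= 9.8696 * 210000.0 / 61^2
= 9.8696 * 210000.0 / 3721
= 557.0054 MPa

557.0054 MPa


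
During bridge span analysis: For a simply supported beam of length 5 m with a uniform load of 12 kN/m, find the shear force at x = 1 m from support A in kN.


R_A = w * L / 2 = 12 * 5 / 2 = 30.0 kN
V(x) = R_A - w * x = 30.0 - 12 * 1
= 18.0 kN

18.0 kN


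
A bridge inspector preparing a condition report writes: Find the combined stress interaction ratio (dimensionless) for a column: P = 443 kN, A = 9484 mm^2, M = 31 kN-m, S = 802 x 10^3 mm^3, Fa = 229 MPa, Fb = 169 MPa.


f_a = P / A = 443000.0 / 9484 = 46.7102 MPa
f_b = M / S = 31000000.0 / 802000.0 = 38.6534 MPa
Ratio = f_a / Fa + f_b / Fb
= 46.7102 / 229 + 38.6534 / 169
= 0.4327 (dimensionless)

0.4327 (dimensionless)


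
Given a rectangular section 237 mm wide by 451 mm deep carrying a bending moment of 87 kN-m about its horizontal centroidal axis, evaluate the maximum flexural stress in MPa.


I = b * h^3 / 12 = 237 * 451^3 / 12 = 1811743557.25 mm^4
y = h / 2 = 451 / 2 = 225.5 mm
M = 87 kN-m = 87000000.0 N-mm
sigma = M * y / I = 87000000.0 * 225.5 / 1811743557.25
= 10.83 MPa

10.83 MPa


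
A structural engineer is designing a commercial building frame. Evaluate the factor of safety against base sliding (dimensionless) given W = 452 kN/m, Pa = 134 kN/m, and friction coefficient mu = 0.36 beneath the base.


Resisting force = mu * W = 0.36 * 452 = 162.72 kN/m
FOS = Resisting / Driving = 162.72 / 134
= 1.2143 (dimensionless)

1.2143 (dimensionless)


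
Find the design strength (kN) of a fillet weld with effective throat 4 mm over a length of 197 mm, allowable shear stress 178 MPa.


Strength = throat * length * allowable stress
= 4 * 197 * 178 N
= 140264 N
= 140.26 kN

140.26 kN


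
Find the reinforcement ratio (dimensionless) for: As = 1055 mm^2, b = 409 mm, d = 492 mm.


rho = As / (b * d)
= 1055 / (409 * 492)
= 1055 / 201228
= 0.005243 (dimensionless)

0.005243 (dimensionless)


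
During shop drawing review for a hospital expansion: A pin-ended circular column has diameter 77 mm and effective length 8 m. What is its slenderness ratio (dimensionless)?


Radius of gyration r = d / 4 = 77 / 4 = 19.25 mm
L_eff = 8000.0 mm
Slenderness ratio = L / r = 8000.0 / 19.25 = 415.58 (dimensionless)

415.58 (dimensionless)


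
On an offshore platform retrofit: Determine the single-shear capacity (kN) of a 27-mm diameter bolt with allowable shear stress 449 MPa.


A = pi * d^2 / 4 = pi * 27^2 / 4 = 572.5553 mm^2
V = f_v * A / 1000 = 449 * 572.5553 / 1000
= 257.0773 kN

257.0773 kN


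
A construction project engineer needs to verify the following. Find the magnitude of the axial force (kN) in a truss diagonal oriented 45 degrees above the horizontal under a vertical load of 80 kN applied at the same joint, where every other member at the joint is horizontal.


At the joint, only the diagonal has a vertical component, so vertical equilibrium gives:
F * sin(45) = 80
F = 80 / sin(45)
= 80 / 0.707107
= 113.14 kN

113.14 kN


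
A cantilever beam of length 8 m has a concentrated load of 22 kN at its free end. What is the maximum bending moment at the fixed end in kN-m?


For a cantilever with a point load at the free end:
M_max = P * L = 22 * 8 = 176 kN-m

176 kN-m


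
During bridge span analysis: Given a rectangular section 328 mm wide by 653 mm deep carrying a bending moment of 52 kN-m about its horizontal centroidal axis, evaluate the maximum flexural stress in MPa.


I = b * h^3 / 12 = 328 * 653^3 / 12 = 7610832104.67 mm^4
y = h / 2 = 653 / 2 = 326.5 mm
M = 52 kN-m = 52000000.0 N-mm
sigma = M * y / I = 52000000.0 * 326.5 / 7610832104.67
= 2.23 MPa

2.23 MPa
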